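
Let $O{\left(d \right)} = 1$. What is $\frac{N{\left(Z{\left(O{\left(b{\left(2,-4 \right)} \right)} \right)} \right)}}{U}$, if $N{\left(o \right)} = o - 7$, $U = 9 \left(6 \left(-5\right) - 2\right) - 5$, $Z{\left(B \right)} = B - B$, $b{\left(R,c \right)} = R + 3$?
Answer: $\frac{7}{293} \approx 0.023891$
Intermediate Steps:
$b{\left(R,c \right)} = 3 + R$
$Z{\left(B \right)} = 0$
$U = -293$ ($U = 9 \left(-30 - 2\right) - 5 = 9 \left(-32\right) - 5 = -288 - 5 = -293$)
$N{\left(o \right)} = -7 + o$ ($N{\left(o \right)} = o - 7 = -7 + o$)
$\frac{N{\left(Z{\left(O{\left(b{\left(2,-4 \right)} \right)} \right)} \right)}}{U} = \frac{-7 + 0}{-293} = \left(-7\right) \left(- \frac{1}{293}\right) = \frac{7}{293}$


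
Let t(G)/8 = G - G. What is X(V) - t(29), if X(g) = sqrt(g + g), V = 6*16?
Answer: 8*sqrt(3) ≈ 13.856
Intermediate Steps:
t(G) = 0 (t(G) = 8*(G - G) = 8*0 = 0)
V = 96
X(g) = sqrt(2)*sqrt(g) (X(g) = sqrt(2*g) = sqrt(2)*sqrt(g))
X(V) - t(29) = sqrt(2)*sqrt(96) - 1*0 = sqrt(2)*(4*sqrt(6)) + 0 = 8*sqrt(3) + 0 = 8*sqrt(3)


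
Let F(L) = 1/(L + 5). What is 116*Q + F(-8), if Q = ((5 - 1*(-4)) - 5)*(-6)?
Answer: -8353/3 ≈ -2784.3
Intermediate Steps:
Q = -24 (Q = ((5 + 4) - 5)*(-6) = (9 - 5)*(-6) = 4*(-6) = -24)
F(L) = 1/(5 + L)
116*Q + F(-8) = 116*(-24) + 1/(5 - 8) = -2784 + 1/(-3) = -2784 - 1/3 = -8353/3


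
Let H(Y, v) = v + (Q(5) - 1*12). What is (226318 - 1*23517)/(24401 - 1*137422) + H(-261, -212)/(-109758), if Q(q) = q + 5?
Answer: -11117422832/6202479459 ≈ -1.7924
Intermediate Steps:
Q(q) = 5 + q
H(Y, v) = -2 + v (H(Y, v) = v + ((5 + 5) - 1*12) = v + (10 - 12) = v - 2 = -2 + v)
(226318 - 1*23517)/(24401 - 1*137422) + H(-261, -212)/(-109758) = (226318 - 1*23517)/(24401 - 1*137422) + (-2 - 212)/(-109758) = (226318 - 23517)/(24401 - 137422) - 214*(-1/109758) = 202801/(-113021) + 107/54879 = 202801*(-1/113021) + 107/54879 = -202801/113021 + 107/54879 = -11117422832/6202479459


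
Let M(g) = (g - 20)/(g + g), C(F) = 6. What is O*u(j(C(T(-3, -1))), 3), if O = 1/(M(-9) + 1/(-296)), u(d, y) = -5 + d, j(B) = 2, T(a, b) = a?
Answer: -7992/4283 ≈ -1.8660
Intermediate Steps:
M(g) = (-20 + g)/(2*g) (M(g) = (-20 + g)/((2*g)) = (-20 + g)*(1/(2*g)) = (-20 + g)/(2*g))
O = 2664/4283 (O = 1/((½)*(-20 - 9)/(-9) + 1/(-296)) = 1/((½)*(-⅑)*(-29) - 1/296) = 1/(29/18 - 1/296) = 1/(4283/2664) = 2664/4283 ≈ 0.62199)
O*u(j(C(T(-3, -1))), 3) = 2664*(-5 + 2)/4283 = (2664/4283)*(-3) = -7992/4283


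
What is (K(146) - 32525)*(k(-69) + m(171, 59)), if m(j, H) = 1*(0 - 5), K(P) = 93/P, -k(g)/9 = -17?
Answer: -351393218/73 ≈ -4.8136e+6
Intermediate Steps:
k(g) = 153 (k(g) = -9*(-17) = 153)
m(j, H) = -5 (m(j, H) = 1*(-5) = -5)
(K(146) - 32525)*(k(-69) + m(171, 59)) = (93/146 - 32525)*(153 - 5) = (93*(1/146) - 32525)*148 = (93/146 - 32525)*148 = -4748557/146*148 = -351393218/73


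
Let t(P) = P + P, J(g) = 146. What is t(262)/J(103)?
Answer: 262/73 ≈ 3.5890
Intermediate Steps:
t(P) = 2*P
t(262)/J(103) = (2*262)/146 = 524*(1/146) = 262/73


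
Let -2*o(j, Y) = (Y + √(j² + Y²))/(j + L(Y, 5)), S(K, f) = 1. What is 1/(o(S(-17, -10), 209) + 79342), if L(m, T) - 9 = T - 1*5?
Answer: 31732620/2517397886479 + 20*√43682/2517397886479 ≈ 1.2607e-5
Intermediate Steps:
L(m, T) = 4 + T (L(m, T) = 9 + (T - 1*5) = 9 + (T - 5) = 9 + (-5 + T) = 4 + T)
o(j, Y) = -(Y + √(Y² + j²))/(2*(9 + j)) (o(j, Y) = -(Y + √(j² + Y²))/(2*(j + (4 + 5))) = -(Y + √(Y² + j²))/(2*(j + 9)) = -(Y + √(Y² + j²))/(2*(9 + j)))
1/(o(S(-17, -10), 209) + 79342) = 1/((-1*209 - √(209² + 1²))/(2*(9 + 1)) + 79342) = 1/((½)*(-209 - √(43681 + 1))/10 + 79342) = 1/((½)*(⅒)*(-209 - √43682) + 79342) = 1/((-209/20 - √43682/20) + 79342) = 1/(1586631/20 - √43682/20)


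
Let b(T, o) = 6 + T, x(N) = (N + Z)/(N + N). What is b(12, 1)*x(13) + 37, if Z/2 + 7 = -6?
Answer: 28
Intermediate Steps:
Z = -26 (Z = -14 + 2*(-6) = -14 - 12 = -26)
x(N) = (-26 + N)/(2*N) (x(N) = (N - 26)/(N + N) = (-26 + N)/((2*N)) = (-26 + N)*(1/(2*N)) = (-26 + N)/(2*N))
b(12, 1)*x(13) + 37 = (6 + 12)*((½)*(-26 + 13)/13) + 37 = 18*((½)*(1/13)*(-13)) + 37 = 18*(-½) + 37 = -9 + 37 = 28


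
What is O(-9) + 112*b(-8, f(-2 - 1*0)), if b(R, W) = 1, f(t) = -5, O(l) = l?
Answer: 103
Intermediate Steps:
O(-9) + 112*b(-8, f(-2 - 1*0)) = -9 + 112*1 = -9 + 112 = 103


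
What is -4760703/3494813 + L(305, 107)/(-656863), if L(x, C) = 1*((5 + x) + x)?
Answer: -3129278964684/2295613351619 ≈ -1.3632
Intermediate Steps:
L(x, C) = 5 + 2*x (L(x, C) = 1*(5 + 2*x) = 5 + 2*x)
-4760703/3494813 + L(305, 107)/(-656863) = -4760703/3494813 + (5 + 2*305)/(-656863) = -4760703*1/3494813 + (5 + 610)*(-1/656863) = -4760703/3494813 + 615*(-1/656863) = -4760703/3494813 - 615/656863 = -3129278964684/2295613351619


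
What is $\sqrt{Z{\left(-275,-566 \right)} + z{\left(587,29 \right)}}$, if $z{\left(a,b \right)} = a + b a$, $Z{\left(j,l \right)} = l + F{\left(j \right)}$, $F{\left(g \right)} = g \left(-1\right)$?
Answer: $\sqrt{17319} \approx 131.6$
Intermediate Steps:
$F{\left(g \right)} = - g$
$Z{\left(j,l \right)} = l - j$
$z{\left(a,b \right)} = a + a b$
$\sqrt{Z{\left(-275,-566 \right)} + z{\left(587,29 \right)}} = \sqrt{\left(-566 - -275\right) + 587 \left(1 + 29\right)} = \sqrt{\left(-566 + 275\right) + 587 \cdot 30} = \sqrt{-291 + 17610} = \sqrt{17319}$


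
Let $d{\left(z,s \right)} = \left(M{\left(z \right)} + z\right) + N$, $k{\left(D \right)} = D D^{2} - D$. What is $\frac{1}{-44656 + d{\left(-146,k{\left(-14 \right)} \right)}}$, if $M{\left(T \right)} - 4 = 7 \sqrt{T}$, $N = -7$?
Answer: $- \frac{44805}{2007495179} - \frac{7 i \sqrt{146}}{2007495179} \approx -2.2319 \cdot 10^{-5} - 4.2133 \cdot 10^{-8} i$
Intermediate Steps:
$k{\left(D \right)} = D^{3} - D$
$M{\left(T \right)} = 4 + 7 \sqrt{T}$
$d{\left(z,s \right)} = -3 + z + 7 \sqrt{z}$ ($d{\left(z,s \right)} = \left(\left(4 + 7 \sqrt{z}\right) + z\right) - 7 = \left(4 + z + 7 \sqrt{z}\right) - 7 = -3 + z + 7 \sqrt{z}$)
$\frac{1}{-44656 + d{\left(-146,k{\left(-14 \right)} \right)}} = \frac{1}{-44656 - \left(149 - 7 i \sqrt{146}\right)} = \frac{1}{-44805 + 7 i \sqrt{146}}$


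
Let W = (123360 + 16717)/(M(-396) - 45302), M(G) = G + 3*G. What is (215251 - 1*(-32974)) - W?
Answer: 1662631061/6698 ≈ 2.4823e+5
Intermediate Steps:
M(G) = 4*G
W = -20011/6698 (W = (123360 + 16717)/(4*(-396) - 45302) = 140077/(-1584 - 45302) = 140077/(-46886) = 140077*(-1/46886) = -20011/6698 ≈ -2.9876)
(215251 - 1*(-32974)) - W = (215251 - 1*(-32974)) - 1*(-20011/6698) = (215251 + 32974) + 20011/6698 = 248225 + 20011/6698 = 1662631061/6698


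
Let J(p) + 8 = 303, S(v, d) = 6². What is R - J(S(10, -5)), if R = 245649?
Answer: 245354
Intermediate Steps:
S(v, d) = 36
J(p) = 295 (J(p) = -8 + 303 = 295)
R - J(S(10, -5)) = 245649 - 1*295 = 245649 - 295 = 245354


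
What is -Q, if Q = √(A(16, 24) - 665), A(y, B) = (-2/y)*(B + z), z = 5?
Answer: -I*√10698/4 ≈ -25.858*I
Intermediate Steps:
A(y, B) = -2*(5 + B)/y (A(y, B) = (-2/y)*(B + 5) = (-2/y)*(5 + B) = -2*(5 + B)/y)
Q = I*√10698/4 (Q = √(2*(-5 - 1*24)/16 - 665) = √(2*(1/16)*(-5 - 24) - 665) = √(2*(1/16)*(-29) - 665) = √(-29/8 - 665) = √(-5349/8) = I*√10698/4 ≈ 25.858*I)
-Q = -I*√10698/4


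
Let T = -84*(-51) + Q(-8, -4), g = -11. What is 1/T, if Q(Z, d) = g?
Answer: 1/4273 ≈ 0.00023403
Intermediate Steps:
Q(Z, d) = -11
T = 4273 (T = -84*(-51) - 11 = 4284 - 11 = 4273)
1/T = 1/4273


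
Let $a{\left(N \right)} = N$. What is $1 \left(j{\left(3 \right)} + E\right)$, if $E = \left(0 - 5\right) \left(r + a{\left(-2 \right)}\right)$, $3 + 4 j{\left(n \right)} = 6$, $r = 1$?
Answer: $\frac{23}{4} \approx 5.75$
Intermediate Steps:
$j{\left(n \right)} = \frac{3}{4}$ ($j{\left(n \right)} = - \frac{3}{4} + \frac{1}{4} \cdot 6 = - \frac{3}{4} + \frac{3}{2} = \frac{3}{4}$)
$E = 5$ ($E = \left(0 - 5\right) \left(1 - 2\right) = \left(-5\right) \left(-1\right) = 5$)
$1 \left(j{\left(3 \right)} + E\right) = 1 \left(\frac{3}{4} + 5\right) = 1 \cdot \frac{23}{4} = \frac{23}{4}$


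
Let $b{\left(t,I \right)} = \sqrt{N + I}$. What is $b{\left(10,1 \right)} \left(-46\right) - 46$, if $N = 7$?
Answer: $-46 - 92 \sqrt{2} \approx -176.11$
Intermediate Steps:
$b{\left(t,I \right)} = \sqrt{7 + I}$
$b{\left(10,1 \right)} \left(-46\right) - 46 = \sqrt{7 + 1} \left(-46\right) - 46 = \sqrt{8} \left(-46\right) - 46 = 2 \sqrt{2} \left(-46\right) - 46 = - 92 \sqrt{2} - 46 = -46 - 92 \sqrt{2}$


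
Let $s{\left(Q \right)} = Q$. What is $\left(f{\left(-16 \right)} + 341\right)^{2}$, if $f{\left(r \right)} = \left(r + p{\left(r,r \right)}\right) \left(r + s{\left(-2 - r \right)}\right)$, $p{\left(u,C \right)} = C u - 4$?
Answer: $17161$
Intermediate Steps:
$p{\left(u,C \right)} = -4 + C u$
$f{\left(r \right)} = 8 - 2 r - 2 r^{2}$ ($f{\left(r \right)} = \left(r + \left(-4 + r r\right)\right) \left(r - \left(2 + r\right)\right) = \left(r + \left(-4 + r^{2}\right)\right) \left(-2\right) = \left(-4 + r + r^{2}\right) \left(-2\right) = 8 - 2 r - 2 r^{2}$)
$\left(f{\left(-16 \right)} + 341\right)^{2} = \left(\left(8 - -32 - 2 \left(-16\right)^{2}\right) + 341\right)^{2} = \left(\left(8 + 32 - 512\right) + 341\right)^{2} = \left(-472 + 341\right)^{2} = \left(-131\right)^{2} = 17161$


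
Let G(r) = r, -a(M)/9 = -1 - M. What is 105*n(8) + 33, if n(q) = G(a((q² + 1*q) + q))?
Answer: 76578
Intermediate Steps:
a(M) = 9 + 9*M (a(M) = -9*(-1 - M) = 9 + 9*M)
n(q) = 9 + 9*q² + 18*q (n(q) = 9 + 9*((q² + 1*q) + q) = 9 + 9*((q² + q) + q) = 9 + 9*((q + q²) + q) = 9 + 9*(q² + 2*q) = 9 + (9*q² + 18*q) = 9 + 9*q² + 18*q)
105*n(8) + 33 = 105*(9 + 9*8*(2 + 8)) + 33 = 105*(9 + 9*8*10) + 33 = 105*(9 + 720) + 33 = 105*729 + 33 = 76545 + 33 = 76578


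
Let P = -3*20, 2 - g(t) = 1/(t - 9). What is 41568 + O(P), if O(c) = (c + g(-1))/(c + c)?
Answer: 16627393/400 ≈ 41569.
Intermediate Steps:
g(t) = 2 - 1/(-9 + t) (g(t) = 2 - 1/(t - 9) = 2 - 1/(-9 + t))
P = -60
O(c) = (21/10 + c)/(2*c) (O(c) = (c + (-19 + 2*(-1))/(-9 - 1))/(c + c) = (c + (-19 - 2)/(-10))/((2*c)) = (c - ⅒*(-21))*(1/(2*c)) = (c + 21/10)*(1/(2*c)) = (21/10 + c)*(1/(2*c)) = (21/10 + c)/(2*c))
41568 + O(P) = 41568 + (1/20)*(21 + 10*(-60))/(-60) = 41568 + (1/20)*(-1/60)*(21 - 600) = 41568 + (1/20)*(-1/60)*(-579) = 41568 + 193/400 = 16627393/400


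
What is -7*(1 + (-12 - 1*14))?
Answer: 175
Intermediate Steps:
-7*(1 + (-12 - 1*14)) = -7*(1 + (-12 - 14)) = -7*(1 - 26) = -7*(-25) = 175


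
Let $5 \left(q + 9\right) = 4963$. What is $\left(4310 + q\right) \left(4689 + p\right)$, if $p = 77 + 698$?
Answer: $\frac{144621152}{5} \approx 2.8924 \cdot 10^{7}$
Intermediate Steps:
$p = 775$
$q = \frac{4918}{5}$ ($q = -9 + \frac{1}{5} \cdot 4963 = -9 + \frac{4963}{5} = \frac{4918}{5} \approx 983.6$)
$\left(4310 + q\right) \left(4689 + p\right) = \left(4310 + \frac{4918}{5}\right) \left(4689 + 775\right) = \frac{26468}{5} \cdot 5464 = \frac{144621152}{5}$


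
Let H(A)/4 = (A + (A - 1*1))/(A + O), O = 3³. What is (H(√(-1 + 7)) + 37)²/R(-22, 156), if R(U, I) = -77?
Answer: -235861475/13416711 - 118200*√6/406567 ≈ -18.292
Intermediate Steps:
O = 27
H(A) = 4*(-1 + 2*A)/(27 + A) (H(A) = 4*((A + (A - 1*1))/(A + 27)) = 4*((A + (A - 1))/(27 + A)) = 4*((A + (-1 + A))/(27 + A)) = 4*((-1 + 2*A)/(27 + A)) = 4*(-1 + 2*A)/(27 + A))
(H(√(-1 + 7)) + 37)²/R(-22, 156) = (4*(-1 + 2*√(-1 + 7))/(27 + √(-1 + 7)) + 37)²/(-77) = (4*(-1 + 2*√6)/(27 + √6) + 37)²*(-1/77) = (37 + 4*(-1 + 2*√6)/(27 + √6))²*(-1/77) = -(37 + 4*(-1 + 2*√6)/(27 + √6))²/77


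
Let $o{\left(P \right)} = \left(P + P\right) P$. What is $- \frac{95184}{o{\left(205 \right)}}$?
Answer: $- \frac{47592}{42025} \approx -1.1325$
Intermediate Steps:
$o{\left(P \right)} = 2 P^{2}$ ($o{\left(P \right)} = 2 P P = 2 P^{2}$)
$- \frac{95184}{o{\left(205 \right)}} = - \frac{95184}{2 \cdot 205^{2}} = - \frac{95184}{2 \cdot 42025} = - \frac{95184}{84050} = \left(-95184\right) \frac{1}{84050} = - \frac{47592}{42025}$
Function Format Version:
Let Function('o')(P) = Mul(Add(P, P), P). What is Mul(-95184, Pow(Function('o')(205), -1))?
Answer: Rational(-47592, 42025) ≈ -1.1325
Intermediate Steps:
Function('o')(P) = Mul(2, Pow(P, 2)) (Function('o')(P) = Mul(Mul(2, P), P) = Mul(2, Pow(P, 2)))
Mul(-95184, Pow(Function('o')(205), -1)) = Mul(-95184, Pow(Mul(2, Pow(205, 2)), -1)) = Mul(-95184, Pow(Mul(2, 42025), -1)) = Mul(-95184, Pow(84050, -1)) = Mul(-95184, Rational(1, 84050)) = Rational(-47592, 42025)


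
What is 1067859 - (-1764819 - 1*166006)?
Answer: 2998684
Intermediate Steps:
1067859 - (-1764819 - 1*166006) = 1067859 - (-1764819 - 166006) = 1067859 - 1*(-1930825) = 1067859 + 1930825 = 2998684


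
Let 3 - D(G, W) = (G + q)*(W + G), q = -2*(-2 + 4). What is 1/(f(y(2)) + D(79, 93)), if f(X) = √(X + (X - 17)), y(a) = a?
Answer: -12897/166332622 - I*√13/166332622 ≈ -7.7537e-5 - 2.1677e-8*I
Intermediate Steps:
q = -4 (q = -2*2 = -4)
D(G, W) = 3 - (-4 + G)*(G + W) (D(G, W) = 3 - (G - 4)*(W + G) = 3 - (-4 + G)*(G + W))
f(X) = √(-17 + 2*X) (f(X) = √(X + (-17 + X)) = √(-17 + 2*X))
1/(f(y(2)) + D(79, 93)) = 1/(√(-17 + 2*2) + (3 - 1*79² + 4*79 + 4*93 - 1*79*93)) = 1/(√(-17 + 4) + (3 - 1*6241 + 316 + 372 - 7347)) = 1/(√(-13) + (3 - 6241 + 316 + 372 - 7347)) = 1/(I*√13 - 12897) = 1/(-12897 + I*√13)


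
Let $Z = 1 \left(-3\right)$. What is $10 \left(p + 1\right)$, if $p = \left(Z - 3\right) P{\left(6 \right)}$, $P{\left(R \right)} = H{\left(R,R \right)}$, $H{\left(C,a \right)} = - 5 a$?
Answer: $1810$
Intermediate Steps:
$P{\left(R \right)} = - 5 R$
$Z = -3$
$p = 180$ ($p = \left(-3 - 3\right) \left(\left(-5\right) 6\right) = \left(-6\right) \left(-30\right) = 180$)
$10 \left(p + 1\right) = 10 \left(180 + 1\right) = 10 \cdot 181 = 1810$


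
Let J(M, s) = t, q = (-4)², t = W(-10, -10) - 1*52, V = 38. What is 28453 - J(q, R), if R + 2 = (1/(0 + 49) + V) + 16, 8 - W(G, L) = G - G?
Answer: 28497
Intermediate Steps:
W(G, L) = 8 (W(G, L) = 8 - (G - G) = 8 - 1*0 = 8 + 0 = 8)
t = -44 (t = 8 - 1*52 = 8 - 52 = -44)
q = 16
R = 2549/49 (R = -2 + ((1/(0 + 49) + 38) + 16) = -2 + ((1/49 + 38) + 16) = -2 + (1863/49 + 16) = -2 + 2647/49 = 2549/49 ≈ 52.020)
J(M, s) = -44
28453 - J(q, R) = 28453 - 1*(-44) = 28453 + 44 = 28497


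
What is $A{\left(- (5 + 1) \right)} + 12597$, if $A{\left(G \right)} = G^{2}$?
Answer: $12633$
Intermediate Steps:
$A{\left(- (5 + 1) \right)} + 12597 = \left(- (5 + 1)\right)^{2} + 12597 = \left(\left(-1\right) 6\right)^{2} + 12597 = \left(-6\right)^{2} + 12597 = 36 + 12597 = 12633$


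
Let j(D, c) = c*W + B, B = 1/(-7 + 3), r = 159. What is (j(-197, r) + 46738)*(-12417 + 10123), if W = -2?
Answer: -212973813/2 ≈ -1.0649e+8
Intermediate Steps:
B = -¼ (B = 1/(-4) = -¼ ≈ -0.25000)
j(D, c) = -¼ - 2*c (j(D, c) = c*(-2) - ¼ = -2*c - ¼ = -¼ - 2*c)
(j(-197, r) + 46738)*(-12417 + 10123) = ((-¼ - 2*159) + 46738)*(-12417 + 10123) = ((-¼ - 318) + 46738)*(-2294) = (-1273/4 + 46738)*(-2294) = (185679/4)*(-2294) = -212973813/2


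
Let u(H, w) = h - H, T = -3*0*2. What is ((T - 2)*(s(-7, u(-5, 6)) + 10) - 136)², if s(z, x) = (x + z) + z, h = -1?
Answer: 18496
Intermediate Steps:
T = 0 (T = 0*2 = 0)
u(H, w) = -1 - H
s(z, x) = x + 2*z
((T - 2)*(s(-7, u(-5, 6)) + 10) - 136)² = ((0 - 2)*(((-1 - 1*(-5)) + 2*(-7)) + 10) - 136)² = (-2*(((-1 + 5) - 14) + 10) - 136)² = (-2*((4 - 14) + 10) - 136)² = (-2*(-10 + 10) - 136)² = (-2*0 - 136)² = (0 - 136)² = (-136)² = 18496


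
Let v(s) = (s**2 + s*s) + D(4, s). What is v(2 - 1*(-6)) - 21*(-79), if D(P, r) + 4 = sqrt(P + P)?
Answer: 1783 + 2*sqrt(2) ≈ 1785.8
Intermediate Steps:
D(P, r) = -4 + sqrt(2)*sqrt(P) (D(P, r) = -4 + sqrt(P + P) = -4 + sqrt(2*P) = -4 + sqrt(2)*sqrt(P))
v(s) = -4 + 2*sqrt(2) + 2*s**2 (v(s) = (s**2 + s*s) + (-4 + sqrt(2)*sqrt(4)) = (s**2 + s**2) + (-4 + sqrt(2)*2) = 2*s**2 + (-4 + 2*sqrt(2)) = -4 + 2*sqrt(2) + 2*s**2)
v(2 - 1*(-6)) - 21*(-79) = (-4 + 2*sqrt(2) + 2*(2 - 1*(-6))**2) - 21*(-79) = (-4 + 2*sqrt(2) + 2*(2 + 6)**2) + 1659 = (-4 + 2*sqrt(2) + 2*8**2) + 1659 = (-4 + 2*sqrt(2) + 2*64) + 1659 = (-4 + 2*sqrt(2) + 128) + 1659 = (124 + 2*sqrt(2)) + 1659 = 1783 + 2*sqrt(2)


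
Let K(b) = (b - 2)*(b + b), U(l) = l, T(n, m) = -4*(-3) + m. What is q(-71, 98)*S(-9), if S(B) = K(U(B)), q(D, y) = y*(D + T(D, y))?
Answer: 756756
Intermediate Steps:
T(n, m) = 12 + m
K(b) = 2*b*(-2 + b) (K(b) = (-2 + b)*(2*b) = 2*b*(-2 + b))
q(D, y) = y*(12 + D + y) (q(D, y) = y*(D + (12 + y)) = y*(12 + D + y))
S(B) = 2*B*(-2 + B)
q(-71, 98)*S(-9) = (98*(12 - 71 + 98))*(2*(-9)*(-2 - 9)) = (98*39)*(2*(-9)*(-11)) = 3822*198 = 756756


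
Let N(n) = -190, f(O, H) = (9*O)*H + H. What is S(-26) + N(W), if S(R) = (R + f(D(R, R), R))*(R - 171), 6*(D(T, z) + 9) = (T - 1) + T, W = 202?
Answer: -812027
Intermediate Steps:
D(T, z) = -55/6 + T/3 (D(T, z) = -9 + ((T - 1) + T)/6 = -9 + ((-1 + T) + T)/6 = -9 + (-1 + 2*T)/6 = -9 + (-⅙ + T/3) = -55/6 + T/3)
f(O, H) = H + 9*H*O (f(O, H) = 9*H*O + H = H + 9*H*O)
S(R) = (-171 + R)*(R + R*(-163/2 + 3*R)) (S(R) = (R + R*(1 + 9*(-55/6 + R/3)))*(R - 171) = (R + R*(1 + (-165/2 + 3*R)))*(-171 + R) = (R + R*(-163/2 + 3*R))*(-171 + R) = (-171 + R)*(R + R*(-163/2 + 3*R)))
S(-26) + N(W) = (½)*(-26)*(27531 - 1187*(-26) + 6*(-26)²) - 190 = (½)*(-26)*(27531 + 30862 + 6*676) - 190 = (½)*(-26)*(27531 + 30862 + 4056) - 190 = (½)*(-26)*62449 - 190 = -811837 - 190 = -812027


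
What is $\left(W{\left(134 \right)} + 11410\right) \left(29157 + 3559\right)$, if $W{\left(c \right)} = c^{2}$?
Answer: $960738056$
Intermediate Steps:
$\left(W{\left(134 \right)} + 11410\right) \left(29157 + 3559\right) = \left(134^{2} + 11410\right) \left(29157 + 3559\right) = \left(17956 + 11410\right) 32716 = 29366 \cdot 32716 = 960738056$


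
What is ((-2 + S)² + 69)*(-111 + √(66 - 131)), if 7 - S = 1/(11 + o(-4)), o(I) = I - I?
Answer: -1250415/121 + 11265*I*√65/121 ≈ -10334.0 + 750.59*I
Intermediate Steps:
o(I) = 0
S = 76/11 (S = 7 - 1/(11 + 0) = 7 - 1/11 = 76/11 ≈ 6.9091)
((-2 + S)² + 69)*(-111 + √(66 - 131)) = ((-2 + 76/11)² + 69)*(-111 + √(66 - 131)) = ((54/11)² + 69)*(-111 + √(-65)) = (2916/121 + 69)*(-111 + I*√65) = 11265*(-111 + I*√65)/121 = -1250415/121 + 11265*I*√65/121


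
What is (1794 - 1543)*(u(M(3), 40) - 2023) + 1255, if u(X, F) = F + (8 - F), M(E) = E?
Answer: -504510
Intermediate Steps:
u(X, F) = 8
(1794 - 1543)*(u(M(3), 40) - 2023) + 1255 = (1794 - 1543)*(8 - 2023) + 1255 = 251*(-2015) + 1255 = -505765 + 1255 = -504510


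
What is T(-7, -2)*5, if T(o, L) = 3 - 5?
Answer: -10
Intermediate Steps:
T(o, L) = -2
T(-7, -2)*5 = -2*5 = -10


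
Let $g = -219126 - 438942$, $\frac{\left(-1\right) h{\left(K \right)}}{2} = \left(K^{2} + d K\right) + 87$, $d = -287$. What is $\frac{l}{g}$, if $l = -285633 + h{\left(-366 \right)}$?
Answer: $\frac{254601}{219356} \approx 1.1607$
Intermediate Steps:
$h{\left(K \right)} = -174 - 2 K^{2} + 574 K$ ($h{\left(K \right)} = - 2 \left(\left(K^{2} - 287 K\right) + 87\right) = - 2 \left(87 + K^{2} - 287 K\right) = -174 - 2 K^{2} + 574 K$)
$g = -658068$
$l = -763803$ ($l = -285633 - \left(210258 + 267912\right) = -285633 - 478170 = -763803$)
$\frac{l}{g} = - \frac{763803}{-658068} = \left(-763803\right) \left(- \frac{1}{658068}\right) = \frac{254601}{219356}$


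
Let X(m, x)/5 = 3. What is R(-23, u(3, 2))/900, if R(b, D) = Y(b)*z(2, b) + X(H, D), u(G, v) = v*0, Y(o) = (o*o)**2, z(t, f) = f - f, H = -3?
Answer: 1/60 ≈ 0.016667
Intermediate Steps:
X(m, x) = 15 (X(m, x) = 5*3 = 15)
z(t, f) = 0
Y(o) = o**4 (Y(o) = (o**2)**2 = o**4)
u(G, v) = 0
R(b, D) = 15 (R(b, D) = b**4*0 + 15 = 0 + 15 = 15)
R(-23, u(3, 2))/900 = 15/900 = 15*(1/900) = 1/60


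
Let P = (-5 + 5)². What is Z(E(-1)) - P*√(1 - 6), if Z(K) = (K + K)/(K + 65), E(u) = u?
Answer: -1/32 ≈ -0.031250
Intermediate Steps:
P = 0 (P = 0² = 0)
Z(K) = 2*K/(65 + K) (Z(K) = (2*K)/(65 + K) = 2*K/(65 + K))
Z(E(-1)) - P*√(1 - 6) = 2*(-1)/(65 - 1) - 0*√(1 - 6) = 2*(-1)/64 - 0*√(-5) = 2*(-1)*(1/64) - 0*I*√5 = -1/32 - 1*0 = -1/32 + 0 = -1/32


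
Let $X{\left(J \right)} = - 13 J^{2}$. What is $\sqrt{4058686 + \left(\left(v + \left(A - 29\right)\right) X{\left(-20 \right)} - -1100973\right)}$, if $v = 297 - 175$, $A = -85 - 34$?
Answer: $\sqrt{5294859} \approx 2301.1$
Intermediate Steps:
$A = -119$
$v = 122$ ($v = 297 - 175 = 122$)
$\sqrt{4058686 + \left(\left(v + \left(A - 29\right)\right) X{\left(-20 \right)} - -1100973\right)} = \sqrt{4058686 + \left(\left(122 - 148\right) \left(- 13 \left(-20\right)^{2}\right) - -1100973\right)} = \sqrt{4058686 + \left(\left(122 - 148\right) \left(\left(-13\right) 400\right) + 1100973\right)} = \sqrt{4058686 + \left(\left(-26\right) \left(-5200\right) + 1100973\right)} = \sqrt{4058686 + \left(135200 + 1100973\right)} = \sqrt{4058686 + 1236173} = \sqrt{5294859}$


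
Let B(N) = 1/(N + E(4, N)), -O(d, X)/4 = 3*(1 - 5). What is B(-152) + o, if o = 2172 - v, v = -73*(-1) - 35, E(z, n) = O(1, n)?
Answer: 221935/104 ≈ 2134.0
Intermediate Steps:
O(d, X) = 48 (O(d, X) = -12*(1 - 5) = -12*(-4) = -4*(-12) = 48)
E(z, n) = 48
v = 38 (v = 73 - 35 = 38)
o = 2134 (o = 2172 - 1*38 = 2172 - 38 = 2134)
B(N) = 1/(48 + N) (B(N) = 1/(N + 48) = 1/(48 + N))
B(-152) + o = 1/(48 - 152) + 2134 = 1/(-104) + 2134 = -1/104 + 2134 = 221935/104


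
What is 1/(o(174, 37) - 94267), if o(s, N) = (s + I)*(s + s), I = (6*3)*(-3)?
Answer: -1/52507 ≈ -1.9045e-5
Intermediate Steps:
I = -54 (I = 18*(-3) = -54)
o(s, N) = 2*s*(-54 + s) (o(s, N) = (s - 54)*(s + s) = (-54 + s)*(2*s) = 2*s*(-54 + s))
1/(o(174, 37) - 94267) = 1/(2*174*(-54 + 174) - 94267) = 1/(2*174*120 - 94267) = 1/(41760 - 94267) = 1/(-52507) = -1/52507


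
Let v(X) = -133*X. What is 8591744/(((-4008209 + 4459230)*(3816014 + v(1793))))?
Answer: 8591744/1613547923445 ≈ 5.3247e-6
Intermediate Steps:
8591744/(((-4008209 + 4459230)*(3816014 + v(1793)))) = 8591744/(((-4008209 + 4459230)*(3816014 - 133*1793))) = 8591744/((451021*(3816014 - 238469))) = 8591744/((451021*3577545)) = 8591744/1613547923445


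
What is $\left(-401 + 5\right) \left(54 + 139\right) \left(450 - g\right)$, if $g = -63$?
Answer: $-39207564$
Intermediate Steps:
$\left(-401 + 5\right) \left(54 + 139\right) \left(450 - g\right) = \left(-401 + 5\right) \left(54 + 139\right) \left(450 - -63\right) = \left(-396\right) 193 \left(450 + 63\right) = \left(-76428\right) 513 = -39207564$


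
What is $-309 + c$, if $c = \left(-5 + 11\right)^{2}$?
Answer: $-273$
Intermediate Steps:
$c = 36$ ($c = 6^{2} = 36$)
$-309 + c = -309 + 36 = -273$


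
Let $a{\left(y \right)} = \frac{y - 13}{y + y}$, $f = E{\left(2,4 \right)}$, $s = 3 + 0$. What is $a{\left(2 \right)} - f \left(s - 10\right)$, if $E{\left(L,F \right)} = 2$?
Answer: $\frac{45}{4} \approx 11.25$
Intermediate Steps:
$s = 3$
$f = 2$
$a{\left(y \right)} = \frac{-13 + y}{2 y}$
$a{\left(2 \right)} - f \left(s - 10\right) = \frac{-13 + 2}{2 \cdot 2} - 2 \left(3 - 10\right) = \frac{1}{2} \cdot \frac{1}{2} \left(-11\right) - 2 \left(-7\right) = - \frac{11}{4} - -14 = - \frac{11}{4} + 14 = \frac{45}{4}$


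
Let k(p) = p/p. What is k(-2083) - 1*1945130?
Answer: -1945129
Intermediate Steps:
k(p) = 1
k(-2083) - 1*1945130 = 1 - 1*1945130 = 1 - 1945130 = -1945129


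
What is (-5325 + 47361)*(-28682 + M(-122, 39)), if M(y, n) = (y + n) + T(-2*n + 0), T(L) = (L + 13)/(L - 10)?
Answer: -26600958795/22 ≈ -1.2091e+9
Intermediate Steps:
T(L) = (13 + L)/(-10 + L)
M(y, n) = n + y + (13 - 2*n)/(-10 - 2*n) (M(y, n) = (y + n) + (13 + (-2*n + 0))/(-10 + (-2*n + 0)) = (n + y) + (13 - 2*n)/(-10 - 2*n) = n + y + (13 - 2*n)/(-10 - 2*n))
(-5325 + 47361)*(-28682 + M(-122, 39)) = (-5325 + 47361)*(-28682 + (-13/2 + 39 + (5 + 39)*(39 - 122))/(5 + 39)) = 42036*(-28682 + (-13/2 + 39 + 44*(-83))/44) = 42036*(-28682 + (-13/2 + 39 - 3652)/44) = 42036*(-28682 + (1/44)*(-7239/2)) = 42036*(-28682 - 7239/88) = 42036*(-2531255/88) = -26600958795/22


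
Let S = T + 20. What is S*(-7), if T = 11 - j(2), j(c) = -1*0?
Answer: -217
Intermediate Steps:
j(c) = 0
T = 11 (T = 11 - 1*0 = 11 + 0 = 11)
S = 31 (S = 11 + 20 = 31)
S*(-7) = 31*(-7) = -217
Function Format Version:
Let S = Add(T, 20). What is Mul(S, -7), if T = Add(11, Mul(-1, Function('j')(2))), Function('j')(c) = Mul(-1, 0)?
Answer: -217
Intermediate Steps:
Function('j')(c) = 0
T = 11 (T = Add(11, Mul(-1, 0)) = Add(11, 0) = 11)
S = 31 (S = Add(11, 20) = 31)
Mul(S, -7) = Mul(31, -7) = -217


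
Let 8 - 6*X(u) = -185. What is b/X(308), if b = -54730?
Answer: -328380/193 ≈ -1701.5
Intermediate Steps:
X(u) = 193/6 (X(u) = 4/3 - 1/6*(-185) = 4/3 + 185/6 = 193/6)
b/X(308) = -54730/193/6 = -54730*6/193 = -328380/193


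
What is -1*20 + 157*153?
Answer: 24001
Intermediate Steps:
-1*20 + 157*153 = -20 + 24021 = 24001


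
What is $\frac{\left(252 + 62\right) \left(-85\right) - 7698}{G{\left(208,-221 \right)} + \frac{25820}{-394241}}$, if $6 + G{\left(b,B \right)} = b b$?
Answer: $- \frac{6778579754}{8527025679} \approx -0.79495$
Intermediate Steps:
$G{\left(b,B \right)} = -6 + b^{2}$ ($G{\left(b,B \right)} = -6 + b b = -6 + b^{2}$)
$\frac{\left(252 + 62\right) \left(-85\right) - 7698}{G{\left(208,-221 \right)} + \frac{25820}{-394241}} = \frac{\left(252 + 62\right) \left(-85\right) - 7698}{\left(-6 + 208^{2}\right) + \frac{25820}{-394241}} = \frac{314 \left(-85\right) - 7698}{\left(-6 + 43264\right) + 25820 \left(- \frac{1}{394241}\right)} = \frac{-26690 - 7698}{43258 - \frac{25820}{394241}} = - \frac{34388}{\frac{17054051358}{394241}} = \left(-34388\right) \frac{394241}{17054051358} = - \frac{6778579754}{8527025679}$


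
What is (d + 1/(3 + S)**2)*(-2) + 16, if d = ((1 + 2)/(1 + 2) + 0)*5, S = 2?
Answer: 148/25 ≈ 5.9200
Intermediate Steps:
d = 5 (d = (3/3 + 0)*5 = (3*(1/3) + 0)*5 = (1 + 0)*5 = 1*5 = 5)
(d + 1/(3 + S)**2)*(-2) + 16 = (5 + 1/(3 + 2)**2)*(-2) + 16 = (5 + 1/5**2)*(-2) + 16 = (5 + 1/25)*(-2) + 16 = (126/25)*(-2) + 16 = -252/25 + 16 = 148/25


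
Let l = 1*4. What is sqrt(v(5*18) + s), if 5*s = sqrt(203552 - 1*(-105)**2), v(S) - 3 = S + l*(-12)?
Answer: sqrt(1125 + 5*sqrt(192527))/5 ≈ 11.522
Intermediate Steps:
l = 4
v(S) = -45 + S (v(S) = 3 + (S + 4*(-12)) = 3 + (S - 48) = 3 + (-48 + S) = -45 + S)
s = sqrt(192527)/5 (s = sqrt(203552 - 1*(-105)**2)/5 = sqrt(203552 - 1*11025)/5 = sqrt(203552 - 11025)/5 = sqrt(192527)/5 ≈ 87.756)
sqrt(v(5*18) + s) = sqrt((-45 + 5*18) + sqrt(192527)/5) = sqrt((-45 + 90) + sqrt(192527)/5) = sqrt(45 + sqrt(192527)/5)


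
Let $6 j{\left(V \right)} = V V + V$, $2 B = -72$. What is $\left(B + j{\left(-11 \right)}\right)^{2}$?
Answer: $\frac{2809}{9} \approx 312.11$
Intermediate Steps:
$B = -36$ ($B = \frac{1}{2} \left(-72\right) = -36$)
$j{\left(V \right)} = \frac{V}{6} + \frac{V^{2}}{6}$ ($j{\left(V \right)} = \frac{V V + V}{6} = \frac{V^{2} + V}{6} = \frac{V + V^{2}}{6} = \frac{V}{6} + \frac{V^{2}}{6}$)
$\left(B + j{\left(-11 \right)}\right)^{2} = \left(-36 + \frac{1}{6} \left(-11\right) \left(1 - 11\right)\right)^{2} = \left(-36 + \frac{1}{6} \left(-11\right) \left(-10\right)\right)^{2} = \left(-36 + \frac{55}{3}\right)^{2} = \left(- \frac{53}{3}\right)^{2} = \frac{2809}{9}$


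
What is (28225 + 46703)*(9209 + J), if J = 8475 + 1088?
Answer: 1406548416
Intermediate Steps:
J = 9563
(28225 + 46703)*(9209 + J) = (28225 + 46703)*(9209 + 9563) = 74928*18772 = 1406548416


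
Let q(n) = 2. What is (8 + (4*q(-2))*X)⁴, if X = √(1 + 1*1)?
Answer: 69632 + 49152*√2 ≈ 1.3914e+5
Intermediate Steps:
X = √2 (X = √(1 + 1) = √2 ≈ 1.4142)
(8 + (4*q(-2))*X)⁴ = (8 + (4*2)*√2)⁴ = (8 + 8*√2)⁴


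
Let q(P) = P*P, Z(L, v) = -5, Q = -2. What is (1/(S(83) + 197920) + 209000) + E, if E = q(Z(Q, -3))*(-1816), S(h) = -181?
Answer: 32350100401/197739 ≈ 1.6360e+5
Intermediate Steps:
q(P) = P**2
E = -45400 (E = (-5)**2*(-1816) = 25*(-1816) = -45400)
(1/(S(83) + 197920) + 209000) + E = (1/(-181 + 197920) + 209000) - 45400 = (1/197739 + 209000) - 45400 = 41327451001/197739 - 45400 = 32350100401/197739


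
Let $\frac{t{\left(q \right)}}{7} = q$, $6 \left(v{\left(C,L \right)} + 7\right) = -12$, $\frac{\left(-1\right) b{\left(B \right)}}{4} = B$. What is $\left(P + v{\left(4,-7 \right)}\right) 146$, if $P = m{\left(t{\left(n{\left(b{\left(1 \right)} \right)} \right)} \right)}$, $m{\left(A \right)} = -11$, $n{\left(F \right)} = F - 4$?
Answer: $-2920$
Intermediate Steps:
$b{\left(B \right)} = - 4 B$
$n{\left(F \right)} = -4 + F$ ($n{\left(F \right)} = F - 4 = -4 + F$)
$v{\left(C,L \right)} = -9$ ($v{\left(C,L \right)} = -7 + \frac{1}{6} \left(-12\right) = -7 - 2 = -9$)
$t{\left(q \right)} = 7 q$
$P = -11$
$\left(P + v{\left(4,-7 \right)}\right) 146 = \left(-11 - 9\right) 146 = \left(-20\right) 146 = -2920$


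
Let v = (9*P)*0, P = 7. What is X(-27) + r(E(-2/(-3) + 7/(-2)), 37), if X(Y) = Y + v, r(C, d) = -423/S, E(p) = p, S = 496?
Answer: -13815/496 ≈ -27.853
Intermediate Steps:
r(C, d) = -423/496
v = 0 (v = (9*7)*0 = 63*0 = 0)
X(Y) = Y (X(Y) = Y + 0 = Y)
X(-27) + r(E(-2/(-3) + 7/(-2)), 37) = -27 - 423/496 = -13815/496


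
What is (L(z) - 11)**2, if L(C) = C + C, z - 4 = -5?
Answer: 169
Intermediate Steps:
z = -1 (z = 4 - 5 = -1)
L(C) = 2*C
(L(z) - 11)**2 = (2*(-1) - 11)**2 = (-2 - 11)**2 = (-13)**2 = 169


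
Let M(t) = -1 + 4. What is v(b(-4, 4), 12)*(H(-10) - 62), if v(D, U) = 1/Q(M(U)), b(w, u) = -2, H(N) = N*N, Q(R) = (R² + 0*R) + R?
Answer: 19/6 ≈ 3.1667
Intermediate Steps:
M(t) = 3
Q(R) = R + R² (Q(R) = (R² + 0) + R = R² + R = R + R²)
H(N) = N²
v(D, U) = 1/12 (v(D, U) = 1/(3*(1 + 3)) = 1/(3*4) = 1/12)
v(b(-4, 4), 12)*(H(-10) - 62) = ((-10)² - 62)/12 = (100 - 62)/12 = (1/12)*38 = 19/6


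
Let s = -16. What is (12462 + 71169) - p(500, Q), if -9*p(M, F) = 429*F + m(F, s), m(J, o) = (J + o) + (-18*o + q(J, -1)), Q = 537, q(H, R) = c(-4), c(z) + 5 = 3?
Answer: 327953/3 ≈ 1.0932e+5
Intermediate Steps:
c(z) = -2 (c(z) = -5 + 3 = -2)
q(H, R) = -2
m(J, o) = -2 + J - 17*o (m(J, o) = (J + o) + (-18*o - 2) = (J + o) + (-2 - 18*o) = -2 + J - 17*o)
p(M, F) = -30 - 430*F/9 (p(M, F) = -(429*F + (-2 + F - 17*(-16)))/9 = -(429*F + (-2 + F + 272))/9 = -(429*F + (270 + F))/9 = -(270 + 430*F)/9 = -30 - 430*F/9)
(12462 + 71169) - p(500, Q) = (12462 + 71169) - (-30 - 430/9*537) = 83631 - (-30 - 76970/3) = 83631 - 1*(-77060/3) = 83631 + 77060/3 = 327953/3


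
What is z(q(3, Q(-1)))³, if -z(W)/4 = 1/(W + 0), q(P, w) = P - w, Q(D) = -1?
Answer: -1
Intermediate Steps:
z(W) = -4/W (z(W) = -4/(W + 0) = -4/W)
z(q(3, Q(-1)))³ = (-4/(3 - 1*(-1)))³ = (-4/(3 + 1))³ = (-4/4)³ = (-4*¼)³ = (-1)³ = -1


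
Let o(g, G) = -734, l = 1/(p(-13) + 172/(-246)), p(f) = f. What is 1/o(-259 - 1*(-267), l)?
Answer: -1/734 ≈ -0.0013624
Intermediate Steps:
l = -123/1685 (l = 1/(-13 + 172/(-246)) = 1/(-13 + 172*(-1/246)) = 1/(-13 - 86/123) = 1/(-1685/123) = -123/1685 ≈ -0.072997)
1/o(-259 - 1*(-267), l) = 1/(-734) = -1/734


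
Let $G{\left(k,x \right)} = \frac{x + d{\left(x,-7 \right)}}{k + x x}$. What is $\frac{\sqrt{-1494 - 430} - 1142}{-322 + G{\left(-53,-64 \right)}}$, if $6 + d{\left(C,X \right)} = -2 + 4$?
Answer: $\frac{2308553}{650957} - \frac{4043 i \sqrt{481}}{650957} \approx 3.5464 - 0.13621 i$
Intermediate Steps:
$d{\left(C,X \right)} = -4$ ($d{\left(C,X \right)} = -6 + \left(-2 + 4\right) = -6 + 2 = -4$)
$G{\left(k,x \right)} = \frac{-4 + x}{k + x^{2}}$ ($G{\left(k,x \right)} = \frac{x - 4}{k + x x} = \frac{-4 + x}{k + x^{2}}$)
$\frac{\sqrt{-1494 - 430} - 1142}{-322 + G{\left(-53,-64 \right)}} = \frac{\sqrt{-1494 - 430} - 1142}{-322 + \frac{-4 - 64}{-53 + \left(-64\right)^{2}}} = \frac{\sqrt{-1924} - 1142}{-322 + \frac{1}{-53 + 4096} \left(-68\right)} = \frac{2 i \sqrt{481} - 1142}{-322 + \frac{1}{4043} \left(-68\right)} = \frac{-1142 + 2 i \sqrt{481}}{-322 + \frac{1}{4043} \left(-68\right)} = \frac{-1142 + 2 i \sqrt{481}}{-322 - \frac{68}{4043}} = \frac{-1142 + 2 i \sqrt{481}}{- \frac{1301914}{4043}} = \left(-1142 + 2 i \sqrt{481}\right) \left(- \frac{4043}{1301914}\right) = \frac{2308553}{650957} - \frac{4043 i \sqrt{481}}{650957}$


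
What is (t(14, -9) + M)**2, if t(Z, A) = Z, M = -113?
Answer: 9801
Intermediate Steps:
(t(14, -9) + M)**2 = (14 - 113)**2 = (-99)**2 = 9801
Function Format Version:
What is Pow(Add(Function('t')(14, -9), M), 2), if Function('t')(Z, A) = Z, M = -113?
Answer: 9801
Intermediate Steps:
Pow(Add(Function('t')(14, -9), M), 2) = Pow(Add(14, -113), 2) = Pow(-99, 2) = 9801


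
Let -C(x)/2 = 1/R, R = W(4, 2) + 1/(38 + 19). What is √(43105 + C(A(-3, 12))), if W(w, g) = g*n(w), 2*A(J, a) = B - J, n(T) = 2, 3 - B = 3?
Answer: √2260443199/229 ≈ 207.62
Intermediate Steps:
B = 0 (B = 3 - 1*3 = 3 - 3 = 0)
A(J, a) = -J/2 (A(J, a) = (0 - J)/2 = (-J)/2 = -J/2)
W(w, g) = 2*g (W(w, g) = g*2 = 2*g)
R = 229/57 (R = 2*2 + 1/(38 + 19) = 4 + 1/57 = 229/57 ≈ 4.0175)
C(x) = -114/229 (C(x) = -2/229/57 = -2*57/229 = -114/229)
√(43105 + C(A(-3, 12))) = √(43105 - 114/229) = √(9870931/229) = √2260443199/229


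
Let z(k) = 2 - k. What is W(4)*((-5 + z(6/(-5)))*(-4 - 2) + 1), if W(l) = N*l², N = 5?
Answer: 944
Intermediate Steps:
W(l) = 5*l²
W(4)*((-5 + z(6/(-5)))*(-4 - 2) + 1) = (5*4²)*((-5 + (2 - 6/(-5)))*(-4 - 2) + 1) = (5*16)*((-5 + (2 - 6*(-1)/5))*(-6) + 1) = 80*((-5 + (2 - 1*(-6/5)))*(-6) + 1) = 80*((-5 + (2 + 6/5))*(-6) + 1) = 80*((-5 + 16/5)*(-6) + 1) = 80*(-9/5*(-6) + 1) = 80*(54/5 + 1) = 80*(59/5) = 944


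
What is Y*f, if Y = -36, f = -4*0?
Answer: 0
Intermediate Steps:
f = 0
Y*f = -36*0 = 0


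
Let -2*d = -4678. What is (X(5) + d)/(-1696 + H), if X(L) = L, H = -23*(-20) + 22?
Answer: -1172/607 ≈ -1.9308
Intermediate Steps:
H = 482 (H = 460 + 22 = 482)
d = 2339 (d = -½*(-4678) = 2339)
(X(5) + d)/(-1696 + H) = (5 + 2339)/(-1696 + 482) = 2344/(-1214) = 2344*(-1/1214) = -1172/607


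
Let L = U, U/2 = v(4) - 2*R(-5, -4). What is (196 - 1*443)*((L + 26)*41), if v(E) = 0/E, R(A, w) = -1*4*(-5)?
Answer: 546858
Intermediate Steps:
R(A, w) = 20 (R(A, w) = -4*(-5) = 20)
v(E) = 0
U = -80 (U = 2*(0 - 2*20) = 2*(0 - 40) = 2*(-40) = -80)
L = -80
(196 - 1*443)*((L + 26)*41) = (196 - 1*443)*((-80 + 26)*41) = (196 - 443)*(-54*41) = -247*(-2214) = 546858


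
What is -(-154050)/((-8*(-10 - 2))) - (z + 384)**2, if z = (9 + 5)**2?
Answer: -5356725/16 ≈ -3.3480e+5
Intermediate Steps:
z = 196 (z = 14**2 = 196)
-(-154050)/((-8*(-10 - 2))) - (z + 384)**2 = -(-154050)/((-8*(-10 - 2))) - (196 + 384)**2 = -(-154050)/((-8*(-12))) - 1*580**2 = -(-154050)/96 - 1*336400 = -(-154050)/96 - 336400 = -1975*(-13/16) - 336400 = 25675/16 - 336400 = -5356725/16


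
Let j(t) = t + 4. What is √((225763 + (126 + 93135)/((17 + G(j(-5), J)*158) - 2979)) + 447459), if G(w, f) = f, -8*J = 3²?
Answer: √106181598376186/12559 ≈ 820.48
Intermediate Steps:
J = -9/8 (J = -⅛*3² = -⅛*9 = -9/8 ≈ -1.1250)
j(t) = 4 + t
√((225763 + (126 + 93135)/((17 + G(j(-5), J)*158) - 2979)) + 447459) = √((225763 + (126 + 93135)/((17 - 9/8*158) - 2979)) + 447459) = √((225763 + 93261/((17 - 711/4) - 2979)) + 447459) = √((225763 + 93261/(-643/4 - 2979)) + 447459) = √((225763 + 93261/(-12559/4)) + 447459) = √((225763 + 93261*(-4/12559)) + 447459) = √((225763 - 373044/12559) + 447459) = √(2834984473/12559 + 447459) = √(8454622054/12559) = √106181598376186/12559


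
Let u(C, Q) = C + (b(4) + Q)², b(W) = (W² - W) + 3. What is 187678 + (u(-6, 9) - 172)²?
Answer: 346082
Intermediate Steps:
b(W) = 3 + W² - W
u(C, Q) = C + (15 + Q)² (u(C, Q) = C + ((3 + 4² - 1*4) + Q)² = C + ((3 + 16 - 4) + Q)² = C + (15 + Q)²)
187678 + (u(-6, 9) - 172)² = 187678 + ((-6 + (15 + 9)²) - 172)² = 187678 + ((-6 + 24²) - 172)² = 187678 + ((-6 + 576) - 172)² = 187678 + (570 - 172)² = 187678 + 398² = 187678 + 158404 = 346082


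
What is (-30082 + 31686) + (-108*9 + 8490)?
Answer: 9122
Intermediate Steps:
(-30082 + 31686) + (-108*9 + 8490) = 1604 + (-972 + 8490) = 1604 + 7518 = 9122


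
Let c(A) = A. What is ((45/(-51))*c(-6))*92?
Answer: 8280/17 ≈ 487.06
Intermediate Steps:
((45/(-51))*c(-6))*92 = ((45/(-51))*(-6))*92 = ((45*(-1/51))*(-6))*92 = -15/17*(-6)*92 = (90/17)*92 = 8280/17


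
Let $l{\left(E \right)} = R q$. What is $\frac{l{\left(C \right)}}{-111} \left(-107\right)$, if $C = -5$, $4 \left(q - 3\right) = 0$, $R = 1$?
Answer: $\frac{107}{37} \approx 2.8919$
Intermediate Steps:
$q = 3$ ($q = 3 + \frac{1}{4} \cdot 0 = 3 + 0 = 3$)
$l{\left(E \right)} = 3$ ($l{\left(E \right)} = 1 \cdot 3 = 3$)
$\frac{l{\left(C \right)}}{-111} \left(-107\right) = \frac{3}{-111} \left(-107\right) = 3 \left(- \frac{1}{111}\right) \left(-107\right) = \left(- \frac{1}{37}\right) \left(-107\right) = \frac{107}{37}$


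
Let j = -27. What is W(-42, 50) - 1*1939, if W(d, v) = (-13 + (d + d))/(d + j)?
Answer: -133694/69 ≈ -1937.6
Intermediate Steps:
W(d, v) = (-13 + 2*d)/(-27 + d) (W(d, v) = (-13 + (d + d))/(d - 27) = (-13 + 2*d)/(-27 + d))
W(-42, 50) - 1*1939 = (-13 + 2*(-42))/(-27 - 42) - 1*1939 = (-13 - 84)/(-69) - 1939 = -1/69*(-97) - 1939 = 97/69 - 1939 = -133694/69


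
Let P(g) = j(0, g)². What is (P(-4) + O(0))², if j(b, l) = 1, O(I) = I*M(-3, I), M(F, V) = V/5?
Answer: 1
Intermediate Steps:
M(F, V) = V/5 (M(F, V) = V*(⅕) = V/5)
O(I) = I²/5 (O(I) = I*(I/5) = I²/5)
P(g) = 1 (P(g) = 1² = 1)
(P(-4) + O(0))² = (1 + (⅕)*0²)² = (1 + (⅕)*0)² = (1 + 0)² = 1² = 1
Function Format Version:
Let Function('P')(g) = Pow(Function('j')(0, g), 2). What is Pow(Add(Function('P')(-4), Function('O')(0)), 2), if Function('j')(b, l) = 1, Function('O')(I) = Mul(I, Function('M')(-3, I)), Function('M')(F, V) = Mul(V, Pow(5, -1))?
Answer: 1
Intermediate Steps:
Function('M')(F, V) = Mul(Rational(1, 5), V) (Function('M')(F, V) = Mul(V, Rational(1, 5)) = Mul(Rational(1, 5), V))
Function('O')(I) = Mul(Rational(1, 5), Pow(I, 2)) (Function('O')(I) = Mul(I, Mul(Rational(1, 5), I)) = Mul(Rational(1, 5), Pow(I, 2)))
Function('P')(g) = 1 (Function('P')(g) = Pow(1, 2) = 1)
Pow(Add(Function('P')(-4), Function('O')(0)), 2) = Pow(Add(1, Mul(Rational(1, 5), Pow(0, 2))), 2) = Pow(Add(1, Mul(Rational(1, 5), 0)), 2) = Pow(Add(1, 0), 2) = Pow(1, 2) = 1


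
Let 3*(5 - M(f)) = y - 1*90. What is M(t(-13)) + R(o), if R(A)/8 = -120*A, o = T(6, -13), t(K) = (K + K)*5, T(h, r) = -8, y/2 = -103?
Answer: 23351/3 ≈ 7783.7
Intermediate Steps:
y = -206 (y = 2*(-103) = -206)
t(K) = 10*K (t(K) = (2*K)*5 = 10*K)
M(f) = 311/3 (M(f) = 5 - (-206 - 1*90)/3 = 5 - (-206 - 90)/3 = 5 - ⅓*(-296) = 5 + 296/3 = 311/3)
o = -8
R(A) = -960*A (R(A) = 8*(-120*A) = -960*A)
M(t(-13)) + R(o) = 311/3 - 960*(-8) = 311/3 + 7680 = 23351/3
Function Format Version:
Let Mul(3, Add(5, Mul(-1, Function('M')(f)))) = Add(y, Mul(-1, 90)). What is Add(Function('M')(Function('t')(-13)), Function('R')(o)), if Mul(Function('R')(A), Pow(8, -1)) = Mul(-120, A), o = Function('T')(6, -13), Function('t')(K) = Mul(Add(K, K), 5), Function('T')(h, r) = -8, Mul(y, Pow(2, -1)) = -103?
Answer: Rational(23351, 3) ≈ 7783.7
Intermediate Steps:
y = -206 (y = Mul(2, -103) = -206)
Function('t')(K) = Mul(10, K) (Function('t')(K) = Mul(Mul(2, K), 5) = Mul(10, K))
Function('M')(f) = Rational(311, 3) (Function('M')(f) = Add(5, Mul(Rational(-1, 3), Add(-206, Mul(-1, 90)))) = Add(5, Mul(Rational(-1, 3), Add(-206, -90))) = Add(5, Mul(Rational(-1, 3), -296)) = Add(5, Rational(296, 3)) = Rational(311, 3))
o = -8
Function('R')(A) = Mul(-960, A) (Function('R')(A) = Mul(8, Mul(-120, A)) = Mul(-960, A))
Add(Function('M')(Function('t')(-13)), Function('R')(o)) = Add(Rational(311, 3), Mul(-960, -8)) = Add(Rational(311, 3), 7680) = Rational(23351, 3)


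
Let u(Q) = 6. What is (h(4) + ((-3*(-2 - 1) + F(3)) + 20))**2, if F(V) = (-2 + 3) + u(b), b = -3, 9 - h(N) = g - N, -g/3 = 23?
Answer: 13924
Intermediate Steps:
g = -69 (g = -3*23 = -69)
h(N) = 78 + N (h(N) = 9 - (-69 - N) = 9 + (69 + N) = 78 + N)
F(V) = 7 (F(V) = (-2 + 3) + 6 = 1 + 6 = 7)
(h(4) + ((-3*(-2 - 1) + F(3)) + 20))**2 = ((78 + 4) + ((-3*(-2 - 1) + 7) + 20))**2 = (82 + ((-3*(-3) + 7) + 20))**2 = (82 + ((9 + 7) + 20))**2 = (82 + (16 + 20))**2 = (82 + 36)**2 = 118**2 = 13924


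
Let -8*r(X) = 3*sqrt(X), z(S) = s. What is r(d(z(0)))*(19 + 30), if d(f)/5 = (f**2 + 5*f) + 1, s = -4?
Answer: -147*I*sqrt(15)/8 ≈ -71.166*I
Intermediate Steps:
z(S) = -4
d(f) = 5 + 5*f**2 + 25*f (d(f) = 5*((f**2 + 5*f) + 1) = 5*(1 + f**2 + 5*f) = 5 + 5*f**2 + 25*f)
r(X) = -3*sqrt(X)/8
r(d(z(0)))*(19 + 30) = (-3*sqrt(5 + 5*(-4)**2 + 25*(-4))/8)*(19 + 30) = -3*sqrt(5 + 5*16 - 100)/8*49 = -3*sqrt(5 + 80 - 100)/8*49 = -3*I*sqrt(15)/8*49 = -147*I*sqrt(15)/8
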